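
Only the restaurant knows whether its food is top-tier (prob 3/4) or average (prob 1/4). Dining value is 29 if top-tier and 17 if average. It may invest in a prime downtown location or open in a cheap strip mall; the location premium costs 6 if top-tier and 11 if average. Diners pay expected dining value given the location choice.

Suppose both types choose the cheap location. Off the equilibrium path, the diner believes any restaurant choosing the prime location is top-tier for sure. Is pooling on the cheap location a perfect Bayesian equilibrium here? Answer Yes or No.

Yes

On path, the diner holds the prior and pays 3/4·29 + 1/4·17 = 26. Off path (the prime location), believing top-tier, it pays 29.
top-tier: the cheap location nets 26; the prime location nets 29 − 6 = 23. top-tier stays.
average: the cheap location nets 26; the prime location nets 29 − 11 = 18. average stays.
No type deviates, so pooling is sustained.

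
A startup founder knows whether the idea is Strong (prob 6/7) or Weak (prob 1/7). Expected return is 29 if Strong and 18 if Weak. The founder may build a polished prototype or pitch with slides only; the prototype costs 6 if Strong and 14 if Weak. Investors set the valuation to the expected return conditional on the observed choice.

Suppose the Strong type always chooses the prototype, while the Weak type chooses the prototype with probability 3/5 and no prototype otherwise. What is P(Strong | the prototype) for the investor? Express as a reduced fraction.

P(the prototype) = (6/7)·1 + (1/7)·(3/5) = 33/35.
By Bayes' rule, P(Strong | the prototype) = (6/7) / (33/35) = 10/11.

10/11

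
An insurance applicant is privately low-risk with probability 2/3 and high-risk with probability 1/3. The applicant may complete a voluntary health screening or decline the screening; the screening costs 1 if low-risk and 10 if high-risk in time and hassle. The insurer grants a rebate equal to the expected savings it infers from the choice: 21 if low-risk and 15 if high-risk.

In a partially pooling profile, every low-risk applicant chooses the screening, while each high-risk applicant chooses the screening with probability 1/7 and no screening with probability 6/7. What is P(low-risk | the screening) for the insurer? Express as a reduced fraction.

P(the screening) = (2/3)·1 + (1/3)·(1/7) = 5/7.
By Bayes' rule, P(low-risk | the screening) = (2/3) / (5/7) = 14/15.

14/15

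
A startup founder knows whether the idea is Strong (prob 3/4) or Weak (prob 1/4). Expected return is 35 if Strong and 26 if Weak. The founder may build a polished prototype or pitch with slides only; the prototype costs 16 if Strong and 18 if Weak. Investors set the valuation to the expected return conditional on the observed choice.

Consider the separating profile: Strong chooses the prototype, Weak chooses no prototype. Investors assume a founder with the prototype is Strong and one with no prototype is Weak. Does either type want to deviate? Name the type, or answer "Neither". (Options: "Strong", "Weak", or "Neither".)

The prototype pays 35; no prototype pays 26.
Strong: assigned the prototype, nets 35 − 16 = 19; deviating to no prototype nets 26.
Weak: assigned no prototype, nets 26; deviating to the prototype nets 35 − 18 = 17.
The Strong type gains 7 by deviating.

Strong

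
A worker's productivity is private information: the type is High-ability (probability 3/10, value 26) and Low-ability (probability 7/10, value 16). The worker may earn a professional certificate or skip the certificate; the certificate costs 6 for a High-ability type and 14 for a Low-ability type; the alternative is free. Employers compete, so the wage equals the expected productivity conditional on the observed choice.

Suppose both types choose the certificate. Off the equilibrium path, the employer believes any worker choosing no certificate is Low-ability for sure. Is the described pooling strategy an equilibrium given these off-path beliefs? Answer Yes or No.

On path, the employer holds the prior and pays 3/10·26 + 7/10·16 = 19. Off path (no certificate), believing Low-ability, it pays 16.
High-ability: the certificate nets 19 − 6 = 13; no certificate nets 16. High-ability would deviate.
Low-ability: the certificate nets 19 − 14 = 5; no certificate nets 16. Low-ability would deviate.
A type deviates, so pooling fails.

No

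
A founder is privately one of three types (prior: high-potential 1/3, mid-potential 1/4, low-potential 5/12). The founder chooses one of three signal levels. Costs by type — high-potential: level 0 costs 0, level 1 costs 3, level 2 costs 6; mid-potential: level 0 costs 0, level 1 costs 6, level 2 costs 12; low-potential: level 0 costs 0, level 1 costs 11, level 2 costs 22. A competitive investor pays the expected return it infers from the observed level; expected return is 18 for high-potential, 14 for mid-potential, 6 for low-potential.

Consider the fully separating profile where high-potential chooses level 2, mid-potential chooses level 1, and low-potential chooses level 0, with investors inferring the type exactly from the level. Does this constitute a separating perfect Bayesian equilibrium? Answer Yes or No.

Separating valuations: level 2 → 18, level 1 → 14, level 0 → 6.
high-potential (assigned level 2): level 0: 6 − 0 = 6; level 1: 14 − 3 = 11; level 2: 18 − 6 = 12. high-potential stays.
mid-potential (assigned level 1): level 0: 6 − 0 = 6; level 1: 14 − 6 = 8; level 2: 18 − 12 = 6. mid-potential stays.
low-potential (assigned level 0): level 0: 6 − 0 = 6; level 1: 14 − 11 = 3; level 2: 18 − 22 = -4. low-potential stays.
Every type prefers its assigned level; separation holds.

Yes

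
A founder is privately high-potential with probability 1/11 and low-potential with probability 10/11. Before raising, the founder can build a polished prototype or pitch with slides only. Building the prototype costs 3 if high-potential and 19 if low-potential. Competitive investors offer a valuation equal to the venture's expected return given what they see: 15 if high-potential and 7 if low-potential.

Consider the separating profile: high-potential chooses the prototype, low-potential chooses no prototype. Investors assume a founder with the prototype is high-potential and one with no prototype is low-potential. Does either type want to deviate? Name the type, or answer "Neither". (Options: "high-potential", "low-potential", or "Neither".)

Neither

The prototype pays 15; no prototype pays 7.
high-potential: assigned the prototype, nets 15 − 3 = 12; deviating to no prototype nets 7.
low-potential: assigned no prototype, nets 7; deviating to the prototype nets 15 − 19 = -4.
Both types strictly prefer their assigned action; no profitable deviation.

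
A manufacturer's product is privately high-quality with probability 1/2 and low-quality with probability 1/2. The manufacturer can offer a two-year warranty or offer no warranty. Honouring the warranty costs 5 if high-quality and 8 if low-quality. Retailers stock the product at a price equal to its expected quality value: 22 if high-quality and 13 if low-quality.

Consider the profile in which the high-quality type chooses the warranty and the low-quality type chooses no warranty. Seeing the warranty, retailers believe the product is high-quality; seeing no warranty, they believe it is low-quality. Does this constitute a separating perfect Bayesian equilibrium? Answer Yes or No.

No

Under these beliefs, the warranty earns price 22 and no warranty earns price 13.
high-quality: the warranty nets 22 − 5 = 17; no warranty nets 13. high-quality prefers the warranty.
low-quality: the warranty nets 22 − 8 = 14; no warranty nets 13. low-quality would deviate to the warranty.
low-quality has a profitable deviation, so the profile is not an equilibrium.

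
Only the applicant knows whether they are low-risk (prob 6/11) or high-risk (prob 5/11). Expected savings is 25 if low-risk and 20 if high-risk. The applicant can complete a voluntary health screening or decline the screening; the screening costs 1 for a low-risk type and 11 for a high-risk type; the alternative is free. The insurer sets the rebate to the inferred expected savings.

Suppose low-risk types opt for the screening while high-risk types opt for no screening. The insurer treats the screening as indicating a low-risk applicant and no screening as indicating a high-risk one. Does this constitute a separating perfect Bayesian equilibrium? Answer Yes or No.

Under these beliefs, the screening earns rebate 25 and no screening earns rebate 20.
low-risk: the screening nets 25 − 1 = 24; no screening nets 20. low-risk prefers the screening.
high-risk: the screening nets 25 − 11 = 14; no screening nets 20. high-risk prefers no screening.
Neither type deviates, so the separating profile is an equilibrium.

Yes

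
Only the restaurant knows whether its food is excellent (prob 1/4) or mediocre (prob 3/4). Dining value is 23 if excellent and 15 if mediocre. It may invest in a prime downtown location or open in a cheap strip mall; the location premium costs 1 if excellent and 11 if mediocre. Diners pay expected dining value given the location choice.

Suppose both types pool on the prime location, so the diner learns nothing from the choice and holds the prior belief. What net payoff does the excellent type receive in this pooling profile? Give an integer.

16

Pooled price premium = 1/4·23 + 3/4·15 = 17.
excellent pays cost 1 for the prime location, so net payoff = 17 − 1 = 16.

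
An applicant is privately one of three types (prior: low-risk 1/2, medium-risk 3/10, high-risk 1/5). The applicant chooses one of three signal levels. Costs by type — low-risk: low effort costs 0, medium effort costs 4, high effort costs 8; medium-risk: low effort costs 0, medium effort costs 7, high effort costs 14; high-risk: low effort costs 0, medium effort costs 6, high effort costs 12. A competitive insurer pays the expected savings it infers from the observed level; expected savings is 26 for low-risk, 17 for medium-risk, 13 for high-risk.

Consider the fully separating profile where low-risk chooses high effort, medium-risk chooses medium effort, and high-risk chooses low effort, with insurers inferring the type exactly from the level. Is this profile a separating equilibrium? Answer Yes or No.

Separating rebates: high effort → 26, medium effort → 17, low effort → 13.
low-risk (assigned high effort): low effort: 13 − 0 = 13; medium effort: 17 − 4 = 13; high effort: 26 − 8 = 18. low-risk stays.
medium-risk (assigned medium effort): low effort: 13 − 0 = 13; medium effort: 17 − 7 = 10; high effort: 26 − 14 = 12. medium-risk prefers low effort.
high-risk (assigned low effort): low effort: 13 − 0 = 13; medium effort: 17 − 6 = 11; high effort: 26 − 12 = 14. high-risk prefers high effort.
At least one type deviates; the separating profile fails.

No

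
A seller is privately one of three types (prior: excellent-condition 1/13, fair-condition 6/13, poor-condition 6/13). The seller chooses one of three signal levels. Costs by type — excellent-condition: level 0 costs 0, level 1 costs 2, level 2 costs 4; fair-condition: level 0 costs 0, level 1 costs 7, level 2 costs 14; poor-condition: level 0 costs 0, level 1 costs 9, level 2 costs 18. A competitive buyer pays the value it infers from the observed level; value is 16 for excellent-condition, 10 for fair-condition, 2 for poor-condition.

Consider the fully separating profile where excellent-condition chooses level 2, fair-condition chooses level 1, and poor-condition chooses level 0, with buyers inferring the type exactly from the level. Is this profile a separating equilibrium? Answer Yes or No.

Yes

Separating prices: level 2 → 16, level 1 → 10, level 0 → 2.
excellent-condition (assigned level 2): level 0: 2 − 0 = 2; level 1: 10 − 2 = 8; level 2: 16 − 4 = 12. excellent-condition stays.
fair-condition (assigned level 1): level 0: 2 − 0 = 2; level 1: 10 − 7 = 3; level 2: 16 − 14 = 2. fair-condition stays.
poor-condition (assigned level 0): level 0: 2 − 0 = 2; level 1: 10 − 9 = 1; level 2: 16 − 18 = -2. poor-condition stays.
Every type prefers its assigned level; separation holds.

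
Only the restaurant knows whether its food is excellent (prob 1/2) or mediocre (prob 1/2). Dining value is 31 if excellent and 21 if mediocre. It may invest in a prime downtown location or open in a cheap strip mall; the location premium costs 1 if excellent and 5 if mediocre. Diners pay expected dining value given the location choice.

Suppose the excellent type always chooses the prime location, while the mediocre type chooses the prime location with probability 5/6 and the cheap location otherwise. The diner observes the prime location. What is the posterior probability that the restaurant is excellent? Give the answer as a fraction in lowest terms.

P(the prime location) = (1/2)·1 + (1/2)·(5/6) = 11/12.
By Bayes' rule, P(excellent | the prime location) = (1/2) / (11/12) = 6/11.

6/11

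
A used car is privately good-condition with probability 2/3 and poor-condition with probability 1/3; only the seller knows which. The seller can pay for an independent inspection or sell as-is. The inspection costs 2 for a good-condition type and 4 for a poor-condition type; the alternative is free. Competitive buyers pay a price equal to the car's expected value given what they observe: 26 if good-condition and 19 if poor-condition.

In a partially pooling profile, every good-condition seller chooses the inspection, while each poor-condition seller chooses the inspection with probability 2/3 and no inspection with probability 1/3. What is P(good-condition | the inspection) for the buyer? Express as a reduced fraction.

P(the inspection) = (2/3)·1 + (1/3)·(2/3) = 8/9.
By Bayes' rule, P(good-condition | the inspection) = (2/3) / (8/9) = 3/4.

3/4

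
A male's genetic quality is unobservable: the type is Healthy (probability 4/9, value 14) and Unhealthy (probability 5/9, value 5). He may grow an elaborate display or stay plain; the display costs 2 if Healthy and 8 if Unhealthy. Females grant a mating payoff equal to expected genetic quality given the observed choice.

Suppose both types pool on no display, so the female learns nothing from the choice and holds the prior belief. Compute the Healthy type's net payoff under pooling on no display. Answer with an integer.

Pooled mating payoff = 4/9·14 + 5/9·5 = 9.
Healthy pays no cost for no display, so net payoff = 9.

9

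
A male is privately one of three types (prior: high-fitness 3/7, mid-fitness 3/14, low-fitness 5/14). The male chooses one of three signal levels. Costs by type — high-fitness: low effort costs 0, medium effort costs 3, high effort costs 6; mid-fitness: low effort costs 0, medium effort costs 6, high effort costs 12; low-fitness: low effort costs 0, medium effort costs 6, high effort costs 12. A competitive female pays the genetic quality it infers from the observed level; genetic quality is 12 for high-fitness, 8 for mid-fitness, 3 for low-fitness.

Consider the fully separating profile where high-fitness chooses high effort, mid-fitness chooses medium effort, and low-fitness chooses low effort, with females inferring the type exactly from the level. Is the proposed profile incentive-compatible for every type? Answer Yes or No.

No

Separating mating payoffs: high effort → 12, medium effort → 8, low effort → 3.
high-fitness (assigned high effort): low effort: 3 − 0 = 3; medium effort: 8 − 3 = 5; high effort: 12 − 6 = 6. high-fitness stays.
mid-fitness (assigned medium effort): low effort: 3 − 0 = 3; medium effort: 8 − 6 = 2; high effort: 12 − 12 = 0. mid-fitness prefers low effort.
low-fitness (assigned low effort): low effort: 3 − 0 = 3; medium effort: 8 − 6 = 2; high effort: 12 − 12 = 0. low-fitness stays.
At least one type deviates; the separating profile fails.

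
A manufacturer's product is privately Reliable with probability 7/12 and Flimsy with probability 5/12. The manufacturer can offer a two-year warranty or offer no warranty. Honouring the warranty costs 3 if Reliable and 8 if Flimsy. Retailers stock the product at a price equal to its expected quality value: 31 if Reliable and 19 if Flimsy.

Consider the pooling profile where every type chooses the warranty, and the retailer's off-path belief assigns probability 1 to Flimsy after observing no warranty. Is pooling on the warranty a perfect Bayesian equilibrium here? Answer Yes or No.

On path, the retailer holds the prior and pays 7/12·31 + 5/12·19 = 26. Off path (no warranty), believing Flimsy, it pays 19.
Reliable: the warranty nets 26 − 3 = 23; no warranty nets 19. Reliable stays.
Flimsy: the warranty nets 26 − 8 = 18; no warranty nets 19. Flimsy would deviate.
A type deviates, so pooling fails.

No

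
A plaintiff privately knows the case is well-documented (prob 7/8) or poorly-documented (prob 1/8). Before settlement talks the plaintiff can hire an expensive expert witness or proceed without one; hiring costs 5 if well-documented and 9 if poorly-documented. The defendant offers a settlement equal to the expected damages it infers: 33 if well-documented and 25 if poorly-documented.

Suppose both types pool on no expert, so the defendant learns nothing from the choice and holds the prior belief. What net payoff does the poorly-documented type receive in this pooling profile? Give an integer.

32

Pooled settlement = 7/8·33 + 1/8·25 = 32.
poorly-documented pays no cost for no expert, so net payoff = 32.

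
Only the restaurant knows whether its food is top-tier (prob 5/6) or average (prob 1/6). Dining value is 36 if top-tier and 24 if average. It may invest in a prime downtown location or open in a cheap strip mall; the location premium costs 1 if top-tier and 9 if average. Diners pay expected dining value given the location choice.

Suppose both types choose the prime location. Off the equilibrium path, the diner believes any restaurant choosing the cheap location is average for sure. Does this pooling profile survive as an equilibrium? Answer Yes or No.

Yes

On path, the diner holds the prior and pays 5/6·36 + 1/6·24 = 34. Off path (the cheap location), believing average, it pays 24.
top-tier: the prime location nets 34 − 1 = 33; the cheap location nets 24. top-tier stays.
average: the prime location nets 34 − 9 = 25; the cheap location nets 24. average stays.
No type deviates, so pooling is sustained.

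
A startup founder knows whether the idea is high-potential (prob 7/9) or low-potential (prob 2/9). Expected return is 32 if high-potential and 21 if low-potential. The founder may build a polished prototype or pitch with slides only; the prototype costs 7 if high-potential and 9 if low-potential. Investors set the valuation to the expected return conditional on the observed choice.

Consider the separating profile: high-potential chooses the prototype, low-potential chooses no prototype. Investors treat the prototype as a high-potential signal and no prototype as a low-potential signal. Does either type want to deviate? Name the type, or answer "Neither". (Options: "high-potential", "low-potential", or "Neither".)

The prototype pays 32; no prototype pays 21.
high-potential: assigned the prototype, nets 32 − 7 = 25; deviating to no prototype nets 21.
low-potential: assigned no prototype, nets 21; deviating to the prototype nets 32 − 9 = 23.
The low-potential type gains 2 by deviating.

low-potential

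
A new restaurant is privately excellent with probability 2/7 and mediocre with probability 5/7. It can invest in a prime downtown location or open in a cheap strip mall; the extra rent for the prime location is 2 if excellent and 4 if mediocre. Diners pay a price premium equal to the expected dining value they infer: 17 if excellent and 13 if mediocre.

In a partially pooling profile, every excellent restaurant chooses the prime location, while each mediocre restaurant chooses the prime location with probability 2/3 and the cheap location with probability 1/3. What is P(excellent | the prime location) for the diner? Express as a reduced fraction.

P(the prime location) = (2/7)·1 + (5/7)·(2/3) = 16/21.
By Bayes' rule, P(excellent | the prime location) = (2/7) / (16/21) = 3/8.

3/8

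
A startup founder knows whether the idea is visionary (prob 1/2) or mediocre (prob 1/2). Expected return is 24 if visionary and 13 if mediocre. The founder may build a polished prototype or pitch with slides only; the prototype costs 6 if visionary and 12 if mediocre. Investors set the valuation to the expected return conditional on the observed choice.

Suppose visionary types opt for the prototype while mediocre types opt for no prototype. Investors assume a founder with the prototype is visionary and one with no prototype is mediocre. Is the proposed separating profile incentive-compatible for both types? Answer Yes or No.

Yes

Under these beliefs, the prototype earns valuation 24 and no prototype earns valuation 13.
visionary: the prototype nets 24 − 6 = 18; no prototype nets 13. visionary prefers the prototype.
mediocre: the prototype nets 24 − 12 = 12; no prototype nets 13. mediocre prefers no prototype.
Neither type deviates, so the separating profile is an equilibrium.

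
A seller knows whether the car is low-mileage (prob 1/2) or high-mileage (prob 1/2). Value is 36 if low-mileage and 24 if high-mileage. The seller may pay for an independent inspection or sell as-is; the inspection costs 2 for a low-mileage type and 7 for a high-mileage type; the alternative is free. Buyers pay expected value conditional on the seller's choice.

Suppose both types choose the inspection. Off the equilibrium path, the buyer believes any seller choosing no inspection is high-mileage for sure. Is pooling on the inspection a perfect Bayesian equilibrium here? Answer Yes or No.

No

On path, the buyer holds the prior and pays 1/2·36 + 1/2·24 = 30. Off path (no inspection), believing high-mileage, it pays 24.
low-mileage: the inspection nets 30 − 2 = 28; no inspection nets 24. low-mileage stays.
high-mileage: the inspection nets 30 − 7 = 23; no inspection nets 24. high-mileage would deviate.
A type deviates, so pooling fails.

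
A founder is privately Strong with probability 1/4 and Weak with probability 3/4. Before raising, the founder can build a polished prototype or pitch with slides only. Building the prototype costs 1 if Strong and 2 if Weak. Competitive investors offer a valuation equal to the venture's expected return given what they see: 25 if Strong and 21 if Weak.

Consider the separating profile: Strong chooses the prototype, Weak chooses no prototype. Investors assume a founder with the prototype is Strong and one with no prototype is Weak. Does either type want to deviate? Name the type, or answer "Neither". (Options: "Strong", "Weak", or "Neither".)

Weak

The prototype pays 25; no prototype pays 21.
Strong: assigned the prototype, nets 25 − 1 = 24; deviating to no prototype nets 21.
Weak: assigned no prototype, nets 21; deviating to the prototype nets 25 − 2 = 23.
The Weak type gains 2 by deviating.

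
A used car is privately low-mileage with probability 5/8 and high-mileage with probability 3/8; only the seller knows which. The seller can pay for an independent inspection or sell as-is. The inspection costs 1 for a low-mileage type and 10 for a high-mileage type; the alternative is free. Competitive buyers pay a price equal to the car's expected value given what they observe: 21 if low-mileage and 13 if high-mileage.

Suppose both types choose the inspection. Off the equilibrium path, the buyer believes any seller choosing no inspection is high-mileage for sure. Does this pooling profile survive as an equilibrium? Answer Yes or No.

On path, the buyer holds the prior and pays 5/8·21 + 3/8·13 = 18. Off path (no inspection), believing high-mileage, it pays 13.
low-mileage: the inspection nets 18 − 1 = 17; no inspection nets 13. low-mileage stays.
high-mileage: the inspection nets 18 − 10 = 8; no inspection nets 13. high-mileage would deviate.
A type deviates, so pooling fails.

No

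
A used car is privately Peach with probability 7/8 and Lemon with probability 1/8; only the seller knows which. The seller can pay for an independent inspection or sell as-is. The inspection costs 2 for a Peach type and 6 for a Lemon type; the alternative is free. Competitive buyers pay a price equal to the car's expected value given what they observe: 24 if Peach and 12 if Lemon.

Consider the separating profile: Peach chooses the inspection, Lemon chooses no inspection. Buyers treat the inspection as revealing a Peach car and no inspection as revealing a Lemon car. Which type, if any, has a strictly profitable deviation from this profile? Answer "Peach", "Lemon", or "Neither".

Lemon

The inspection pays 24; no inspection pays 12.
Peach: assigned the inspection, nets 24 − 2 = 22; deviating to no inspection nets 12.
Lemon: assigned no inspection, nets 12; deviating to the inspection nets 24 − 6 = 18.
The Lemon type gains 6 by deviating.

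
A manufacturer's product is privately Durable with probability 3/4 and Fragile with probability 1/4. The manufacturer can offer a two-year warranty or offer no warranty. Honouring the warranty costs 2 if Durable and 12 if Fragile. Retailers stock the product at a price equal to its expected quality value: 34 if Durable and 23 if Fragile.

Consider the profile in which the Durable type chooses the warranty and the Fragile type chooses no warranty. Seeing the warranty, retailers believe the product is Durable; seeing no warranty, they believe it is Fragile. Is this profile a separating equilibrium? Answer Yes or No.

Under these beliefs, the warranty earns price 34 and no warranty earns price 23.
Durable: the warranty nets 34 − 2 = 32; no warranty nets 23. Durable prefers the warranty.
Fragile: the warranty nets 34 − 12 = 22; no warranty nets 23. Fragile prefers no warranty.
Neither type deviates, so the separating profile is an equilibrium.

Yes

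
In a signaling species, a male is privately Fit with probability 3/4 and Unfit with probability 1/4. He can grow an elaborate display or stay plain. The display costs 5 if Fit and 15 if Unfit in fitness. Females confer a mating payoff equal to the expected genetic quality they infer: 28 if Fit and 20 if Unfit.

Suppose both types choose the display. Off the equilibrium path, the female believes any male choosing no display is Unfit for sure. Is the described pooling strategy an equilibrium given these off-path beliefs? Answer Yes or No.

On path, the female holds the prior and pays 3/4·28 + 1/4·20 = 26. Off path (no display), believing Unfit, it pays 20.
Fit: the display nets 26 − 5 = 21; no display nets 20. Fit stays.
Unfit: the display nets 26 − 15 = 11; no display nets 20. Unfit would deviate.
A type deviates, so pooling fails.

No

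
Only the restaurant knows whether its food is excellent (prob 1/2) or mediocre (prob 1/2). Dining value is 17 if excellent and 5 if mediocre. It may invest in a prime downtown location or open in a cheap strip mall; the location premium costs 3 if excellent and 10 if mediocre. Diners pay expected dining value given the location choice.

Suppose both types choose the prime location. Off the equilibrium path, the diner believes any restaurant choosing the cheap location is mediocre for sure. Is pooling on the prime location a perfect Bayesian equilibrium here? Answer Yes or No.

No

On path, the diner holds the prior and pays 1/2·17 + 1/2·5 = 11. Off path (the cheap location), believing mediocre, it pays 5.
excellent: the prime location nets 11 − 3 = 8; the cheap location nets 5. excellent stays.
mediocre: the prime location nets 11 − 10 = 1; the cheap location nets 5. mediocre would deviate.
A type deviates, so pooling fails.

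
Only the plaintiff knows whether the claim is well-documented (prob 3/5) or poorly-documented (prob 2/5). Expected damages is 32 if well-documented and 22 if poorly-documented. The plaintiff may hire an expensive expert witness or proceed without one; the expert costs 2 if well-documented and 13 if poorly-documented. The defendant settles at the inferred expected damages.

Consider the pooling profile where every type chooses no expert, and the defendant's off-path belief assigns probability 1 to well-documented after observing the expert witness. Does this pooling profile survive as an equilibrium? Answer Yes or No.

On path, the defendant holds the prior and pays 3/5·32 + 2/5·22 = 28. Off path (the expert witness), believing well-documented, it pays 32.
well-documented: no expert nets 28; the expert witness nets 32 − 2 = 30. well-documented would deviate.
poorly-documented: no expert nets 28; the expert witness nets 32 − 13 = 19. poorly-documented stays.
A type deviates, so pooling fails.

No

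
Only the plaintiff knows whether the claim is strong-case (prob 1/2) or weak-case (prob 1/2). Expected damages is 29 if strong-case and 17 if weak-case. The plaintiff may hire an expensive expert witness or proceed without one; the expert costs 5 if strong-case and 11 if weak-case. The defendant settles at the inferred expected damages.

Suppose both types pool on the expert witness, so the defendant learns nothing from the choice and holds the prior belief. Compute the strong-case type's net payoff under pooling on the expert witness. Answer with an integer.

18

Pooled settlement = 1/2·29 + 1/2·17 = 23.
strong-case pays cost 5 for the expert witness, so net payoff = 23 − 5 = 18.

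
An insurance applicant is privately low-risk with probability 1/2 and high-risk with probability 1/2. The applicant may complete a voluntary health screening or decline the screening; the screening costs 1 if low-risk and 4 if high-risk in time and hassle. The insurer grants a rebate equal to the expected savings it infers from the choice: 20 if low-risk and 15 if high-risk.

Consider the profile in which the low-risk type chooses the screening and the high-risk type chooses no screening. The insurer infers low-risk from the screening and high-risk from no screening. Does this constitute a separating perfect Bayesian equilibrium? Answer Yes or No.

Under these beliefs, the screening earns rebate 20 and no screening earns rebate 15.
low-risk: the screening nets 20 − 1 = 19; no screening nets 15. low-risk prefers the screening.
high-risk: the screening nets 20 − 4 = 16; no screening nets 15. high-risk would deviate to the screening.
high-risk has a profitable deviation, so the profile is not an equilibrium.

No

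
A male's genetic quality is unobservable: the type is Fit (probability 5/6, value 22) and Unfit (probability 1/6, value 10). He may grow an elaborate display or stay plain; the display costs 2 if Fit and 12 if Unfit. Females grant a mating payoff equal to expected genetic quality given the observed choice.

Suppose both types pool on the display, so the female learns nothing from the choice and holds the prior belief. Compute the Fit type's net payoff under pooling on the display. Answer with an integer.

Pooled mating payoff = 5/6·22 + 1/6·10 = 20.
Fit pays cost 2 for the display, so net payoff = 20 − 2 = 18.

18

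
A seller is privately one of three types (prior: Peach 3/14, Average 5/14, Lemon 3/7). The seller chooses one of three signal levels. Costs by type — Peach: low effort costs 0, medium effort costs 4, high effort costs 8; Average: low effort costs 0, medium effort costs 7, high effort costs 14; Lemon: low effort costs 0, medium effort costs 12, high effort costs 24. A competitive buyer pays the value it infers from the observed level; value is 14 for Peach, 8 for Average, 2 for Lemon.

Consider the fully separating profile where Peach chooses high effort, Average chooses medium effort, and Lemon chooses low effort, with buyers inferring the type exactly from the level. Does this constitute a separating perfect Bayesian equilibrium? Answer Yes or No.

Separating prices: high effort → 14, medium effort → 8, low effort → 2.
Peach (assigned high effort): low effort: 2 − 0 = 2; medium effort: 8 − 4 = 4; high effort: 14 − 8 = 6. Peach stays.
Average (assigned medium effort): low effort: 2 − 0 = 2; medium effort: 8 − 7 = 1; high effort: 14 − 14 = 0. Average prefers low effort.
Lemon (assigned low effort): low effort: 2 − 0 = 2; medium effort: 8 − 12 = -4; high effort: 14 − 24 = -10. Lemon stays.
At least one type deviates; the separating profile fails.

No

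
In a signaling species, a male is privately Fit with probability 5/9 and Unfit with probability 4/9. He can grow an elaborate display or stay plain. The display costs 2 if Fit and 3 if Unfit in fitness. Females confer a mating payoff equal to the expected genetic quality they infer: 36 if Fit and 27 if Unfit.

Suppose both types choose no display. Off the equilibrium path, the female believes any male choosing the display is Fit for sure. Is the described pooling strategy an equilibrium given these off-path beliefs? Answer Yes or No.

No

On path, the female holds the prior and pays 5/9·36 + 4/9·27 = 32. Off path (the display), believing Fit, it pays 36.
Fit: no display nets 32; the display nets 36 − 2 = 34. Fit would deviate.
Unfit: no display nets 32; the display nets 36 − 3 = 33. Unfit would deviate.
A type deviates, so pooling fails.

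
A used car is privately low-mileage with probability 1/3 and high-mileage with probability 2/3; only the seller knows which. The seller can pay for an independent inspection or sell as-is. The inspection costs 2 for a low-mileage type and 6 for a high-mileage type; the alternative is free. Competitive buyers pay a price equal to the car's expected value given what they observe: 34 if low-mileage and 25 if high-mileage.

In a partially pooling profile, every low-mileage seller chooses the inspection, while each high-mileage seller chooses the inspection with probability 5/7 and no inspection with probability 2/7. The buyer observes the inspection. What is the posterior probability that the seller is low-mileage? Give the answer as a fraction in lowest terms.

P(the inspection) = (1/3)·1 + (2/3)·(5/7) = 17/21.
By Bayes' rule, P(low-mileage | the inspection) = (1/3) / (17/21) = 7/17.

7/17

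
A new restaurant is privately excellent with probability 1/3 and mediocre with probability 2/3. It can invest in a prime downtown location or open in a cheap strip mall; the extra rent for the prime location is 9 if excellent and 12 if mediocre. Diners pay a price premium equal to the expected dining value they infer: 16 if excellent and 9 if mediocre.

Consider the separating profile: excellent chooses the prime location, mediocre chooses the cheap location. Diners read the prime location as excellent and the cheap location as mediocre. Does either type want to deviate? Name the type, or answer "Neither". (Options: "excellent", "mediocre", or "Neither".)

excellent

The prime location pays 16; the cheap location pays 9.
excellent: assigned the prime location, nets 16 − 9 = 7; deviating to the cheap location nets 9.
mediocre: assigned the cheap location, nets 9; deviating to the prime location nets 16 − 12 = 4.
The excellent type gains 2 by deviating.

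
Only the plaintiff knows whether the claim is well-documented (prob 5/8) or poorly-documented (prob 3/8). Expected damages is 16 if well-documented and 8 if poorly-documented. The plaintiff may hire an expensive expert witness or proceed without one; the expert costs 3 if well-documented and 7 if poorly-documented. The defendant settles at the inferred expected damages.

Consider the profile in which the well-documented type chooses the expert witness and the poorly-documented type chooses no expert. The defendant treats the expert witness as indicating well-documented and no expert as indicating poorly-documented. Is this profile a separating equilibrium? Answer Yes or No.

Under these beliefs, the expert witness earns settlement 16 and no expert earns settlement 8.
well-documented: the expert witness nets 16 − 3 = 13; no expert nets 8. well-documented prefers the expert witness.
poorly-documented: the expert witness nets 16 − 7 = 9; no expert nets 8. poorly-documented would deviate to the expert witness.
poorly-documented has a profitable deviation, so the profile is not an equilibrium.

No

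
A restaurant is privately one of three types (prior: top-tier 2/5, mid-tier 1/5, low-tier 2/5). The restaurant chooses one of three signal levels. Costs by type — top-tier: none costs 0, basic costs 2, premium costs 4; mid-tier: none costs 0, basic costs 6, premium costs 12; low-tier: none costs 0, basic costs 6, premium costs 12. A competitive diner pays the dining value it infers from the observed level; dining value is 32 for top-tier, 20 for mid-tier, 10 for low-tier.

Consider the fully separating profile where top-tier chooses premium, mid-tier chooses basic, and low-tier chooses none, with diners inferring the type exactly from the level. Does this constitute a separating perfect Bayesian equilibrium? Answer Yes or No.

No

Separating price premiums: premium → 32, basic → 20, none → 10.
top-tier (assigned premium): none: 10 − 0 = 10; basic: 20 − 2 = 18; premium: 32 − 4 = 28. top-tier stays.
mid-tier (assigned basic): none: 10 − 0 = 10; basic: 20 − 6 = 14; premium: 32 − 12 = 20. mid-tier prefers premium.
low-tier (assigned none): none: 10 − 0 = 10; basic: 20 − 6 = 14; premium: 32 − 12 = 20. low-tier prefers premium.
At least one type deviates; the separating profile fails.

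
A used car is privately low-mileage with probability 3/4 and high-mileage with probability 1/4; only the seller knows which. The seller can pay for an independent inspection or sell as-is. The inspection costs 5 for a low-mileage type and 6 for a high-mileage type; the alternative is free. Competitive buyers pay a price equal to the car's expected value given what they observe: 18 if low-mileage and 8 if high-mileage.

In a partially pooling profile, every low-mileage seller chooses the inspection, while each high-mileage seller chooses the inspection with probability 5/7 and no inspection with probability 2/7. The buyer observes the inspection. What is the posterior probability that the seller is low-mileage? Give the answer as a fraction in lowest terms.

21/26

P(the inspection) = (3/4)·1 + (1/4)·(5/7) = 13/14.
By Bayes' rule, P(low-mileage | the inspection) = (3/4) / (13/14) = 21/26.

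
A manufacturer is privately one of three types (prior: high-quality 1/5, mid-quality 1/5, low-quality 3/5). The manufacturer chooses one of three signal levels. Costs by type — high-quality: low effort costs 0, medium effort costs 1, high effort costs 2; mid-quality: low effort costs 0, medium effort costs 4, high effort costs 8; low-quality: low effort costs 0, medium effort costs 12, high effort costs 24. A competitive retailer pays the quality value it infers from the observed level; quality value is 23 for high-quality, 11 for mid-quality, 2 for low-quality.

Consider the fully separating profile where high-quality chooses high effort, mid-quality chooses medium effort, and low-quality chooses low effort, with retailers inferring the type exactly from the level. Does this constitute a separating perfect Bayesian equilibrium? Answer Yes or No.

Separating prices: high effort → 23, medium effort → 11, low effort → 2.
high-quality (assigned high effort): low effort: 2 − 0 = 2; medium effort: 11 − 1 = 10; high effort: 23 − 2 = 21. high-quality stays.
mid-quality (assigned medium effort): low effort: 2 − 0 = 2; medium effort: 11 − 4 = 7; high effort: 23 − 8 = 15. mid-quality prefers high effort.
low-quality (assigned low effort): low effort: 2 − 0 = 2; medium effort: 11 − 12 = -1; high effort: 23 − 24 = -1. low-quality stays.
At least one type deviates; the separating profile fails.

No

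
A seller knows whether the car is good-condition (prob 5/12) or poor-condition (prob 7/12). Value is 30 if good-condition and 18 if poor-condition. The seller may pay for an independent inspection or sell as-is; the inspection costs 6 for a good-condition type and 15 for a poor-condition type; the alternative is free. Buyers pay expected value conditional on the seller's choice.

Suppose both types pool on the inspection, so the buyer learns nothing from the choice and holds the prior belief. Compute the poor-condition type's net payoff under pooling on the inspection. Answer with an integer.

8

Pooled price = 5/12·30 + 7/12·18 = 23.
poor-condition pays cost 15 for the inspection, so net payoff = 23 − 15 = 8.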